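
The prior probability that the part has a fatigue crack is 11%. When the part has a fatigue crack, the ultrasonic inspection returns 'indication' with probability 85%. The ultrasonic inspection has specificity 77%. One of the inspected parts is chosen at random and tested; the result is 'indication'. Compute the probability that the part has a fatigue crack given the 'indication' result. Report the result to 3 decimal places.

P(H | E) ≈ 0.314

Let H be the event that the part has a fatigue crack. P(H) = 0.11, so P(¬H) = 0.89. With E the 'indication' result, P(E|H) = 0.85 and P(E|¬H) = 0.23.
P(E) = 0.85·0.11 + 0.23·0.89 = 0.093500 + 0.20470 = 0.29820.
By Bayes' theorem, P(H|E) = 0.093500 / 0.29820 = 0.314.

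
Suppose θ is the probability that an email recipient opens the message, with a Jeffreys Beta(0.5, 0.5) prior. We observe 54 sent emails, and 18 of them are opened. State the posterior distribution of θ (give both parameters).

Posterior: Beta(18.5, 36.5)

Observing 18 successes and 36 failures updates Beta(0.5, 0.5) by adding the success and failure counts to the two shape parameters: α = 0.5+18 = 18.5, β = 0.5+36 = 36.5.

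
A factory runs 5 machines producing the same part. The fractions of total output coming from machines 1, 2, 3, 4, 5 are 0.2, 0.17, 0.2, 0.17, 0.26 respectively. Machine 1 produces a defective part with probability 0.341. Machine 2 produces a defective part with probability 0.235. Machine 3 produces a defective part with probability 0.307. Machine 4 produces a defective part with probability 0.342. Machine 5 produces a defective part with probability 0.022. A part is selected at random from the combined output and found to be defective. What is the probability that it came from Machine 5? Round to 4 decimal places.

Posterior probability ≈ 0.0245

P(defective|M1) = 0.341; P(defective|M2) = 0.235; P(defective|M3) = 0.307; P(defective|M4) = 0.342; P(defective|M5) = 0.022.
Prior × likelihood for each source: 0.2·0.341=0.06820, 0.17·0.235=0.03995, 0.2·0.307=0.06140, 0.17·0.342=0.05814, 0.26·0.022=0.005720. Summing gives P(defective) = 0.23341.
P(Machine 5 | defective) = 0.005720 / 0.23341 = 0.0245.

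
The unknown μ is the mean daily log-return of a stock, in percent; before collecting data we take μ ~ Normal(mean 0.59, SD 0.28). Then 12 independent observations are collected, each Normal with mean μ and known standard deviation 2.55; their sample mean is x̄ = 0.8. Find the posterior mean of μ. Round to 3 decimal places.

With known σ, the Normal prior is conjugate. Weight on the data is w = (n/σ²)/(n/σ² + 1/τ₀²) = 1.84544/(1.84544+12.7551) = 0.12640.
Posterior mean = w·x̄ + (1−w)·μ₀ = 0.12640·0.8 + 0.87360·0.59 = 0.617.

Posterior mean ≈ 0.617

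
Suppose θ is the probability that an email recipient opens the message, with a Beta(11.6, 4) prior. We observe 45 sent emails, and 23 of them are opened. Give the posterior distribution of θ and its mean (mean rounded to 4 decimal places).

Posterior: Beta(34.6, 26); mean ≈ 0.5710

Observing 23 successes and 22 failures updates Beta(11.6, 4) by adding the success and failure counts to the two shape parameters: α = 11.6+23 = 34.6, β = 4+22 = 26.
Posterior mean = α/(α+β) = 34.6/60.6 = 0.5710.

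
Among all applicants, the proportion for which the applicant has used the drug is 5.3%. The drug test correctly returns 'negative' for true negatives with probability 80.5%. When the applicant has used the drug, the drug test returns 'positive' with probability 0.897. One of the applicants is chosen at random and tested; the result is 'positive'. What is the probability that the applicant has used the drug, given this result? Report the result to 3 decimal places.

Write H for 'the applicant has used the drug'. Prior odds H:¬H = 0.053/0.947 = 0.055966. For the 'positive' outcome, the likelihood ratio is 0.897/0.195 = 4.6000.
Posterior odds = 0.055966 × 4.6000 = 0.25744, so P(H|E) = 0.25744/(1+0.25744) = 0.205.

P(H | E) ≈ 0.205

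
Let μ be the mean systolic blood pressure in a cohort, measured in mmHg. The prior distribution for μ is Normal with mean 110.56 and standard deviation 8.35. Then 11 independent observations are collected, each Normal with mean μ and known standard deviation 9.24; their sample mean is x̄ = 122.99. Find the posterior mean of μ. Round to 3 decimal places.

With known σ, the Normal prior is conjugate. Weight on the data is w = (n/σ²)/(n/σ² + 1/τ₀²) = 0.128839/(0.128839+0.0143426) = 0.89983.
Posterior mean = w·x̄ + (1−w)·μ₀ = 0.89983·122.99 + 0.10017·110.56 = 121.745.

Posterior mean ≈ 121.745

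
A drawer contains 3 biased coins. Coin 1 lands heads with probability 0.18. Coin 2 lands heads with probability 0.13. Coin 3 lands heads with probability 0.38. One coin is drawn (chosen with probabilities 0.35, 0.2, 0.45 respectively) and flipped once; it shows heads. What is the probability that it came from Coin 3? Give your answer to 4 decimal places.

Tabulate prior·likelihood by source: [1] prior 0.35, lik 0.18, product 0.06300; [2] prior 0.2, lik 0.13, product 0.02600; [3] prior 0.45, lik 0.38, product 0.1710.
Normalizing constant = 0.26000; the posterior for Coin 3 is its product over the sum, 0.1710/0.26000 = 0.6577.

Posterior probability ≈ 0.6577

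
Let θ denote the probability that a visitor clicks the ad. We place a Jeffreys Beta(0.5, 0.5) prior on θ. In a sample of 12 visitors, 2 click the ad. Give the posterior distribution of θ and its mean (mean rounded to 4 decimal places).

Posterior: Beta(2.5, 10.5); mean ≈ 0.1923

Observing 2 successes and 10 failures updates Beta(0.5, 0.5) by adding the success and failure counts to the two shape parameters: α = 0.5+2 = 2.5, β = 0.5+10 = 10.5.
E[θ | data] = 2.5/(2.5+10.5) = 0.1923.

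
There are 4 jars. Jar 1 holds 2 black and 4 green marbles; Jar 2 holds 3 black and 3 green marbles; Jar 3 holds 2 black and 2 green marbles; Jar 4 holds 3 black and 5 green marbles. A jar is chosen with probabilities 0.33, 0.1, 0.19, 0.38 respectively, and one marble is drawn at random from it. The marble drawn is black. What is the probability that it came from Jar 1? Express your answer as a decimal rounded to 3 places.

Posterior probability ≈ 0.277

Tabulate prior·likelihood by source: [1] prior 0.33, lik 0.3333, product 0.1100; [2] prior 0.1, lik 0.5, product 0.05000; [3] prior 0.19, lik 0.5, product 0.09500; [4] prior 0.38, lik 0.375, product 0.1425.
Normalizing constant = 0.39750; the posterior for Jar 1 is its product over the sum, 0.1100/0.39750 = 0.277.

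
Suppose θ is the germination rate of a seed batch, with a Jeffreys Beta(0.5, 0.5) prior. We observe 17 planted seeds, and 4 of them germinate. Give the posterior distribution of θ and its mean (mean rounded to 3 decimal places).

Observing 4 successes and 13 failures updates Beta(0.5, 0.5) by adding the success and failure counts to the two shape parameters: α = 0.5+4 = 4.5, β = 0.5+13 = 13.5.
E[θ | data] = 4.5/(4.5+13.5) = 0.250.

Posterior: Beta(4.5, 13.5); mean ≈ 0.250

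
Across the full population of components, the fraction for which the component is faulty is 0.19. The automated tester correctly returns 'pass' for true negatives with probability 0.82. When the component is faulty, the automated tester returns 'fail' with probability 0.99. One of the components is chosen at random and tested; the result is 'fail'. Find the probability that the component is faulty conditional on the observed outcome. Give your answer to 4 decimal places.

P(H | E) ≈ 0.5633

Write H for 'the component is faulty'. Prior odds H:¬H = 0.19/0.81 = 0.23457. For the 'fail' outcome, the likelihood ratio is 0.99/0.18 = 5.5000.
Posterior odds = 0.23457 × 5.5000 = 1.2901, so P(H|E) = 1.2901/(1+1.2901) = 0.5633.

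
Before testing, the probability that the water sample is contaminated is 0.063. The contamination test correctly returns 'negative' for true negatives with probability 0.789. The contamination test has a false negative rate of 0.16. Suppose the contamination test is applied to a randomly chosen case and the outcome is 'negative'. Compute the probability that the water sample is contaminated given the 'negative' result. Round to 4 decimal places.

Write H for 'the water sample is contaminated'. Prior odds H:¬H = 0.063/0.937 = 0.067236. For the 'negative' outcome, the likelihood ratio is 0.16/0.789 = 0.20279.
Posterior odds = 0.067236 × 0.20279 = 0.013635, so P(H|E) = 0.013635/(1+0.013635) = 0.0135.

P(H | E) ≈ 0.0135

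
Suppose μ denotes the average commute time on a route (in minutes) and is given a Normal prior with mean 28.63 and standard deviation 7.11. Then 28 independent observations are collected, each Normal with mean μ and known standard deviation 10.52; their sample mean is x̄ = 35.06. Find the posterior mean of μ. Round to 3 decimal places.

Prior precision 1/τ₀² = 1/7.11² = 0.0197816; data precision n/σ² = 28/10.52² = 0.253004.
Posterior precision = 0.0197816 + 0.253004 = 0.272785.
Posterior mean = (0.0197816·28.63 + 0.253004·35.06) / 0.272785 = 34.594.

Posterior mean ≈ 34.594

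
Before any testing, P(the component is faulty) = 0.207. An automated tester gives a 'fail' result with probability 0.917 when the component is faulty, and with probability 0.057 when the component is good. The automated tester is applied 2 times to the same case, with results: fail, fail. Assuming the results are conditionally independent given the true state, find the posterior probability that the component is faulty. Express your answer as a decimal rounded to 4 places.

Posterior P(H) ≈ 0.9854

With H the event that the component is faulty, the joint likelihood of the observed sequence is P(data|H) = 0.917·0.917 = 0.84089 and P(data|¬H) = 0.057·0.057 = 0.0032490.
Bayes: P(H|data) = 0.207·0.84089 / (0.207·0.84089 + 0.793·0.0032490) = 0.17406/0.17664 = 0.9854.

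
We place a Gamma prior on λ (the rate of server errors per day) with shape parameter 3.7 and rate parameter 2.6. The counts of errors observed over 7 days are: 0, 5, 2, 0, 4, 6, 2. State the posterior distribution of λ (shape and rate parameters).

The Poisson likelihood adds the total count to the shape and the number of exposure periods to the rate. Here ∑xᵢ = 19 and n = 7, so shape 3.7→22.7 and rate 2.6→9.6.

Posterior: Gamma(shape=22.7, rate=9.6)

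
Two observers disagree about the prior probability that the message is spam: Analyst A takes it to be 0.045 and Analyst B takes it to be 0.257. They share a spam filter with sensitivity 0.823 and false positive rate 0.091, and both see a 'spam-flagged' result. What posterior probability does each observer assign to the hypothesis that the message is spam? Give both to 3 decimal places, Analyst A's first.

Analyst A: 0.299; Analyst B: 0.758

The likelihood ratio for a 'spam-flagged' result is 0.823/0.091 = 9.0440.
Analyst A: prior odds 0.045/0.955 = 0.047120; posterior odds 0.42615; posterior probability 0.299.
Analyst B: prior odds 0.257/0.743 = 0.34590; posterior odds 3.1283; posterior probability 0.758.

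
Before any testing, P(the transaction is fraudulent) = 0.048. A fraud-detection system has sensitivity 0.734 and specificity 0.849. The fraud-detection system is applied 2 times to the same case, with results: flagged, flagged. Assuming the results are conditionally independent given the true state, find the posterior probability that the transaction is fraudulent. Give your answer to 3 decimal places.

With H the event that the transaction is fraudulent, the joint likelihood of the observed sequence is P(data|H) = 0.734·0.734 = 0.53876 and P(data|¬H) = 0.151·0.151 = 0.022801.
Bayes: P(H|data) = 0.048·0.53876 / (0.048·0.53876 + 0.952·0.022801) = 0.025860/0.047567 = 0.5437.

Posterior P(H) ≈ 0.544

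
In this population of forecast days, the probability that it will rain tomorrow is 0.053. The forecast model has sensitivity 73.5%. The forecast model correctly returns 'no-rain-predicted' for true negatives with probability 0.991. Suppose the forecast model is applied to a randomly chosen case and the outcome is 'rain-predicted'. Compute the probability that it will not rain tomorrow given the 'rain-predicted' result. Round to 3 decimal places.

Write H for 'it will rain tomorrow'. Prior odds H:¬H = 0.053/0.947 = 0.055966. For the 'rain-predicted' outcome, the likelihood ratio is 0.735/0.009 = 81.667.
Posterior odds = 0.055966 × 81.667 = 4.5706, so P(H|E) = 4.5706/(1+4.5706) = 0.820. Then P(¬H|E) = 1 − 0.820 = 0.180.

P(¬H | E) ≈ 0.180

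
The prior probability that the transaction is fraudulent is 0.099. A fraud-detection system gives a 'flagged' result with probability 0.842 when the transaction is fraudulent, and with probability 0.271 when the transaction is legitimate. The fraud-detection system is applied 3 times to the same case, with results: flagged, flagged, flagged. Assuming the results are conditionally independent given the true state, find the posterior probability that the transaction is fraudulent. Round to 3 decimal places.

Posterior P(H) ≈ 0.767

With H the event that the transaction is fraudulent, the joint likelihood of the observed sequence is P(data|H) = 0.842·0.842·0.842 = 0.59695 and P(data|¬H) = 0.271·0.271·0.271 = 0.019903.
Bayes: P(H|data) = 0.099·0.59695 / (0.099·0.59695 + 0.901·0.019903) = 0.059098/0.077030 = 0.7672.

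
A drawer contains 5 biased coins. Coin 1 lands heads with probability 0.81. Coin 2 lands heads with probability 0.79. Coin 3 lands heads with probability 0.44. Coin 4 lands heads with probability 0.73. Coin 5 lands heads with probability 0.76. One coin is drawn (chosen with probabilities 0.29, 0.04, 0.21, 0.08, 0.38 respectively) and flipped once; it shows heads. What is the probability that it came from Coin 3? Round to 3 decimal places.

Posterior probability ≈ 0.131

Tabulate prior·likelihood by source: [1] prior 0.29, lik 0.81, product 0.2349; [2] prior 0.04, lik 0.79, product 0.03160; [3] prior 0.21, lik 0.44, product 0.09240; [4] prior 0.08, lik 0.73, product 0.05840; [5] prior 0.38, lik 0.76, product 0.2888.
Normalizing constant = 0.70610; the posterior for Coin 3 is its product over the sum, 0.09240/0.70610 = 0.131.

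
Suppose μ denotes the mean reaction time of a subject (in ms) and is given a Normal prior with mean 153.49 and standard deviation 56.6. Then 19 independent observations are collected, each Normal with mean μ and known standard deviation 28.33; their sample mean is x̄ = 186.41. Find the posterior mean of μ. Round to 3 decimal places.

Posterior mean ≈ 185.982

Prior precision 1/τ₀² = 1/56.6² = 0.00031215; data precision n/σ² = 19/28.33² = 0.0236734.
Posterior precision = 0.00031215 + 0.0236734 = 0.0239855.
Posterior mean = (0.00031215·153.49 + 0.0236734·186.41) / 0.0239855 = 185.982.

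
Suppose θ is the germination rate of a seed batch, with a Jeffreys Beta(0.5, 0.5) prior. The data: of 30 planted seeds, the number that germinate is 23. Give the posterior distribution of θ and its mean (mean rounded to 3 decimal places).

Posterior: Beta(23.5, 7.5); mean ≈ 0.758

The binomial likelihood is conjugate to the Beta prior: with 23 successes and 7 failures, the posterior is Beta(0.5+23, 0.5+7) = Beta(23.5, 7.5).
E[θ | data] = 23.5/(23.5+7.5) = 0.758.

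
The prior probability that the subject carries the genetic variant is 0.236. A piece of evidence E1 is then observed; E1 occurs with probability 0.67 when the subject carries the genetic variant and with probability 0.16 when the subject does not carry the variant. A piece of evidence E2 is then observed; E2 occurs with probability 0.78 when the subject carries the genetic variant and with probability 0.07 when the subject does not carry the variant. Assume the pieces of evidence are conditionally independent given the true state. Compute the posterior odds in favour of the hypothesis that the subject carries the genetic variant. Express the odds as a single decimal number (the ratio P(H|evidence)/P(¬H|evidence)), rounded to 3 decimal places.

Posterior odds ≈ 14.414

Prior odds = 0.236/(1−0.236) = 0.30890. In log-odds, ln(0.30890) = -1.1747.
Add log likelihood ratios: ln(4.1875) + ln(11.143) = 3.8429.
Posterior log-odds = 2.6682, so posterior odds = exp(2.6682) = 14.414.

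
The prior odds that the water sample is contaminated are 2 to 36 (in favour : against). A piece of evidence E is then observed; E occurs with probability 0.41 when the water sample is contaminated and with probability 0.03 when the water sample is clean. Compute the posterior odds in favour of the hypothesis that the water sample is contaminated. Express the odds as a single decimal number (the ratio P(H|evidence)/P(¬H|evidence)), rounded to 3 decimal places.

Prior odds = 2/36 = 0.055556. In log-odds, ln(0.055556) = -2.8904.
Add log likelihood ratio: ln(13.667) = 2.6150.
Posterior log-odds = -0.27541, so posterior odds = exp(-0.27541) = 0.75926.

Posterior odds ≈ 0.759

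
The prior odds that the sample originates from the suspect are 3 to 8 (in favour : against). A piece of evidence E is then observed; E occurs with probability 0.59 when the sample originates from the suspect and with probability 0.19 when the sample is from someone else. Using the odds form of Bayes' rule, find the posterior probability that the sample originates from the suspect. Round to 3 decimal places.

Posterior probability ≈ 0.538

Prior odds = 3/8 = 0.37500.
Likelihood ratio for E = 0.59/0.19 = 3.1053.
Posterior odds = prior odds × LR = 1.1645.
Posterior probability = odds/(1+odds) = 1.1645/2.1645 = 0.538.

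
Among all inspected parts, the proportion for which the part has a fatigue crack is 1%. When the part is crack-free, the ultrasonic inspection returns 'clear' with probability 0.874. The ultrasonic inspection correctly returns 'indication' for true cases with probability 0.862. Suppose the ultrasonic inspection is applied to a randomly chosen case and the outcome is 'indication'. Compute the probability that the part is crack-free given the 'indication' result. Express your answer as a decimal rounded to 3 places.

P(¬H | E) ≈ 0.935

Write H for 'the part has a fatigue crack'. Prior odds H:¬H = 0.01/0.99 = 0.010101. For the 'indication' outcome, the likelihood ratio is 0.862/0.126 = 6.8413.
Posterior odds = 0.010101 × 6.8413 = 0.069104, so P(H|E) = 0.069104/(1+0.069104) = 0.065. Then P(¬H|E) = 1 − 0.065 = 0.935.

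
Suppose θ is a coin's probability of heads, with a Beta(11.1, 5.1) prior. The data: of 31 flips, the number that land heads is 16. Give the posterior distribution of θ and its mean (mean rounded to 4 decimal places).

Observing 16 successes and 15 failures updates Beta(11.1, 5.1) by adding the success and failure counts to the two shape parameters: α = 11.1+16 = 27.1, β = 5.1+15 = 20.1.
E[θ | data] = 27.1/(27.1+20.1) = 0.5742.

Posterior: Beta(27.1, 20.1); mean ≈ 0.5742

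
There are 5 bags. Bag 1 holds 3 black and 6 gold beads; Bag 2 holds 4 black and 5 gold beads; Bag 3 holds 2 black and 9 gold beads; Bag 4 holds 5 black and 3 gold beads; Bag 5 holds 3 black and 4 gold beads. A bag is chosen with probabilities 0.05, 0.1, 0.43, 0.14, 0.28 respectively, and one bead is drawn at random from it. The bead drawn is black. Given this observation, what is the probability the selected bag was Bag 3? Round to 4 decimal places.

Posterior probability ≈ 0.2254

P(black|Bag 1) = 0.3333; P(black|Bag 2) = 0.4444; P(black|Bag 3) = 0.1818; P(black|Bag 4) = 0.625; P(black|Bag 5) = 0.4286.
Prior × likelihood for each source: 0.05·0.3333=0.01667, 0.1·0.4444=0.04444, 0.43·0.1818=0.07818, 0.14·0.625=0.08750, 0.28·0.4286=0.1200. Summing gives P(black) = 0.34679.
P(Bag 3 | black) = 0.07818 / 0.34679 = 0.2254.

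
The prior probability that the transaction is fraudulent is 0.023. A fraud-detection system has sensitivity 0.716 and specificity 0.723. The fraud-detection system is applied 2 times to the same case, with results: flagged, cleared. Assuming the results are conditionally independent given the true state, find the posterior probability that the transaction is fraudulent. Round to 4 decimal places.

Let H be the event that the transaction is fraudulent; start with P(H) = 0.023. P('flagged'|H) = 0.716, P('flagged'|¬H) = 0.277.
Update on result 1 ('flagged'): P(H) ← 0.716·0.0230 / (0.716·0.0230 + 0.277·0.9770) = 0.016468/0.28710 = 0.0574.
Update on result 2 ('cleared'): P(H) ← 0.284·0.0574 / (0.284·0.0574 + 0.723·0.9426) = 0.016290/0.69782 = 0.0233.

Posterior P(H) ≈ 0.0233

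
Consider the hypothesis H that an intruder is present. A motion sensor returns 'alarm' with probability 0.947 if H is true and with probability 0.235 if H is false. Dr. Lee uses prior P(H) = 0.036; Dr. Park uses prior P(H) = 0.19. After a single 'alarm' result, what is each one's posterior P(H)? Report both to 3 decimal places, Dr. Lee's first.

The likelihood ratio for an 'alarm' result is 0.947/0.235 = 4.0298.
Dr. Lee: prior odds 0.036/0.964 = 0.037344; posterior odds 0.15049; posterior probability 0.131.
Dr. Park: prior odds 0.19/0.81 = 0.23457; posterior odds 0.94526; posterior probability 0.486.

Dr. Lee: 0.131; Dr. Park: 0.486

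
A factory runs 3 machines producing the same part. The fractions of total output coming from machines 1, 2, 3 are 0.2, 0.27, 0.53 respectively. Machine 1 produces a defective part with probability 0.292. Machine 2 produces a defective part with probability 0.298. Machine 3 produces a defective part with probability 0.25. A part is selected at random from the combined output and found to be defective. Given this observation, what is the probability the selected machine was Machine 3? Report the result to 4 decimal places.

Tabulate prior·likelihood by source: [1] prior 0.2, lik 0.292, product 0.05840; [2] prior 0.27, lik 0.298, product 0.08046; [3] prior 0.53, lik 0.25, product 0.1325.
Normalizing constant = 0.27136; the posterior for Machine 3 is its product over the sum, 0.1325/0.27136 = 0.4883.

Posterior probability ≈ 0.4883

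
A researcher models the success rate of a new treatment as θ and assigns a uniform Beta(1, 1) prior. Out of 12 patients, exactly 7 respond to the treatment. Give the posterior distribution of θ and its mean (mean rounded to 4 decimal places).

The binomial likelihood is conjugate to the Beta prior: with 7 successes and 5 failures, the posterior is Beta(1+7, 1+5) = Beta(8, 6).
E[θ | data] = 8/(8+6) = 0.5714.

Posterior: Beta(8, 6); mean ≈ 0.5714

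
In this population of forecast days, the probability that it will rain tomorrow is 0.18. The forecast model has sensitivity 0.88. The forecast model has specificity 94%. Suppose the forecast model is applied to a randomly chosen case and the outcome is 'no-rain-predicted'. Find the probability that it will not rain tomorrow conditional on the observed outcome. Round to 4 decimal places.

P(¬H | E) ≈ 0.9727

Write H for 'it will rain tomorrow'. Prior odds H:¬H = 0.18/0.82 = 0.21951. For the 'no-rain-predicted' outcome, the likelihood ratio is 0.12/0.94 = 0.12766.
Posterior odds = 0.21951 × 0.12766 = 0.028023, so P(H|E) = 0.028023/(1+0.028023) = 0.0273. Then P(¬H|E) = 1 − 0.0273 = 0.9727.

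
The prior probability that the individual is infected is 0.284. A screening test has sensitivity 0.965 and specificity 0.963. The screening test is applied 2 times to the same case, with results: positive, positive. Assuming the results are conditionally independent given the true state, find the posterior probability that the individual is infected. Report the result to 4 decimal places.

Posterior P(H) ≈ 0.9963

With H the event that the individual is infected, the joint likelihood of the observed sequence is P(data|H) = 0.965·0.965 = 0.93122 and P(data|¬H) = 0.037·0.037 = 0.0013690.
Bayes: P(H|data) = 0.284·0.93122 / (0.284·0.93122 + 0.716·0.0013690) = 0.26447/0.26545 = 0.9963.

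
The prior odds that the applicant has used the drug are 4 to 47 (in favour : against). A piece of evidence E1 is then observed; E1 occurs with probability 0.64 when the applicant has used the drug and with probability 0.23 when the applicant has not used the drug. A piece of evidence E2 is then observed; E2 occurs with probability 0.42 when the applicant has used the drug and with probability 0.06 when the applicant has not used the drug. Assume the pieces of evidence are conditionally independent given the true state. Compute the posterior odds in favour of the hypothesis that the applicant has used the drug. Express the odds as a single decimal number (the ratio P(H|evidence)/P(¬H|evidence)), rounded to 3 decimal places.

Prior odds = 4/47 = 0.085106.
Likelihood ratio for E1 = 0.64/0.23 = 2.7826.
Likelihood ratio for E2 = 0.42/0.06 = 7.0000.
Posterior odds = prior odds × LR₁ × LR₂ = 1.6577.

Posterior odds ≈ 1.658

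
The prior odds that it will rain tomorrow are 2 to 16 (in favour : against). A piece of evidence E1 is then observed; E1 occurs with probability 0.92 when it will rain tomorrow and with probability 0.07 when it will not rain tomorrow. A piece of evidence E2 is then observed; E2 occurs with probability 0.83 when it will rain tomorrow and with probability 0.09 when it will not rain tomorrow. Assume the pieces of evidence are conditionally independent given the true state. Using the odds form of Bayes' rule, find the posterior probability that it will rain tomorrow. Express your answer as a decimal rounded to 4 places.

Posterior probability ≈ 0.9381

Prior odds = 2/16 = 0.12500.
Likelihood ratio for E1 = 0.92/0.07 = 13.143.
Likelihood ratio for E2 = 0.83/0.09 = 9.2222.
Posterior odds = prior odds × LR₁ × LR₂ = 15.151.
Posterior probability = odds/(1+odds) = 15.151/16.151 = 0.9381.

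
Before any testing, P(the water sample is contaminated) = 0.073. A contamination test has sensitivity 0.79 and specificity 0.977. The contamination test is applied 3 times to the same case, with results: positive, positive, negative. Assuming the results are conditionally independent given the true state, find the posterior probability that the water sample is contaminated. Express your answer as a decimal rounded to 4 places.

Posterior P(H) ≈ 0.9523

Let H be the event that the water sample is contaminated; start with P(H) = 0.073. P('positive'|H) = 0.79, P('positive'|¬H) = 0.023.
Update on result 1 ('positive'): P(H) ← 0.79·0.0730 / (0.79·0.0730 + 0.023·0.9270) = 0.057670/0.078991 = 0.7301.
Update on result 2 ('positive'): P(H) ← 0.79·0.7301 / (0.79·0.7301 + 0.023·0.2699) = 0.57677/0.58297 = 0.9894.
Update on result 3 ('negative'): P(H) ← 0.21·0.9894 / (0.21·0.9894 + 0.977·0.0106) = 0.20776/0.21817 = 0.9523.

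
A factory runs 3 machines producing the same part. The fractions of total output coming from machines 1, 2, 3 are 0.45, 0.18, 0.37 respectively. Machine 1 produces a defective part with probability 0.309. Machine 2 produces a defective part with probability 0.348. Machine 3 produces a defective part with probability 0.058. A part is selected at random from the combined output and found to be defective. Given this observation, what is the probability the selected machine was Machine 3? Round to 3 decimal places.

Posterior probability ≈ 0.096

Tabulate prior·likelihood by source: [1] prior 0.45, lik 0.309, product 0.1391; [2] prior 0.18, lik 0.348, product 0.06264; [3] prior 0.37, lik 0.058, product 0.02146.
Normalizing constant = 0.22315; the posterior for Machine 3 is its product over the sum, 0.02146/0.22315 = 0.096.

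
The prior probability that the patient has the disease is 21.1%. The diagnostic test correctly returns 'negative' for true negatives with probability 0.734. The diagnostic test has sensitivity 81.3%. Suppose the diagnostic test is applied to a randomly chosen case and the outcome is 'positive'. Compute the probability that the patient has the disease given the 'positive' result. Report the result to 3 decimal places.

P(H | E) ≈ 0.450

Write H for 'the patient has the disease'. Prior odds H:¬H = 0.211/0.789 = 0.26743. For the 'positive' outcome, the likelihood ratio is 0.813/0.266 = 3.0564.
Posterior odds = 0.26743 × 3.0564 = 0.81736, so P(H|E) = 0.81736/(1+0.81736) = 0.450.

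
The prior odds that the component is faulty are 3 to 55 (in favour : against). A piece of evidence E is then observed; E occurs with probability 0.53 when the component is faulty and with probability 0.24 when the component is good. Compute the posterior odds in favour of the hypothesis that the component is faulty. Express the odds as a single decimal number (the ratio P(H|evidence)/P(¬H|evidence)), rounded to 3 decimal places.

Posterior odds ≈ 0.120

Prior odds = 3/55 = 0.054545. In log-odds, ln(0.054545) = -2.9087.
Add log likelihood ratio: ln(2.2083) = 0.79224.
Posterior log-odds = -2.1165, so posterior odds = exp(-2.1165) = 0.12045.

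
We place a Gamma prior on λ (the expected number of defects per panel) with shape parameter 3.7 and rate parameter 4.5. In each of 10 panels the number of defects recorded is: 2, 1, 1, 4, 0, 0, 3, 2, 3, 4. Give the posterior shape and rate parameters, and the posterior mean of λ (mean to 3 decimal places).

Posterior: Gamma(shape=23.7, rate=14.5); mean ≈ 1.634

The Poisson likelihood adds the total count to the shape and the number of exposure periods to the rate. Here ∑xᵢ = 20 and n = 10, so shape 3.7→23.7 and rate 4.5→14.5.
Posterior mean = shape/rate = 23.7/14.5 = 1.634.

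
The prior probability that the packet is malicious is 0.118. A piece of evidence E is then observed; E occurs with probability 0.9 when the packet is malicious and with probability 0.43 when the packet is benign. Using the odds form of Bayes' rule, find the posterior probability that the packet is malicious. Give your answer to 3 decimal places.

Prior odds = 0.118/(1−0.118) = 0.13379.
Likelihood ratio for E = 0.9/0.43 = 2.0930.
Posterior odds = prior odds × LR = 0.28002.
Posterior probability = odds/(1+odds) = 0.28002/1.2800 = 0.219.

Posterior probability ≈ 0.219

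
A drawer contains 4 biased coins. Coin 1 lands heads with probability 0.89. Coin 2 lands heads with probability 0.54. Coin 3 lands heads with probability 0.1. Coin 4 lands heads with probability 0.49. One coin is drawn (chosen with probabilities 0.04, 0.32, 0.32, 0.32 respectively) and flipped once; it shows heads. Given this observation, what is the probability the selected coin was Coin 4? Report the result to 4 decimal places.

Tabulate prior·likelihood by source: [1] prior 0.04, lik 0.89, product 0.03560; [2] prior 0.32, lik 0.54, product 0.1728; [3] prior 0.32, lik 0.1, product 0.03200; [4] prior 0.32, lik 0.49, product 0.1568.
Normalizing constant = 0.39720; the posterior for Coin 4 is its product over the sum, 0.1568/0.39720 = 0.3948.

Posterior probability ≈ 0.3948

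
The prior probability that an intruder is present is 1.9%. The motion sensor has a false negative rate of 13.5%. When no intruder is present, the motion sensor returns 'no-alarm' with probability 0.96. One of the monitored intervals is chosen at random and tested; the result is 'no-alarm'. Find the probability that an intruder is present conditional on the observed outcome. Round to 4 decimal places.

P(H | E) ≈ 0.0027

Write H for 'an intruder is present'. Prior odds H:¬H = 0.019/0.981 = 0.019368. For the 'no-alarm' outcome, the likelihood ratio is 0.135/0.96 = 0.14063.
Posterior odds = 0.019368 × 0.14063 = 0.0027236, so P(H|E) = 0.0027236/(1+0.0027236) = 0.0027.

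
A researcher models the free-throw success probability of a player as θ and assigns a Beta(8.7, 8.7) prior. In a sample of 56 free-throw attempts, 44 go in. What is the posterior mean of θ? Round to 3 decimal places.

Observing 44 successes and 12 failures updates Beta(8.7, 8.7) by adding the success and failure counts to the two shape parameters: α = 8.7+44 = 52.7, β = 8.7+12 = 20.7.
Posterior mean = α/(α+β) = 52.7/73.4 = 0.718.

Posterior mean ≈ 0.718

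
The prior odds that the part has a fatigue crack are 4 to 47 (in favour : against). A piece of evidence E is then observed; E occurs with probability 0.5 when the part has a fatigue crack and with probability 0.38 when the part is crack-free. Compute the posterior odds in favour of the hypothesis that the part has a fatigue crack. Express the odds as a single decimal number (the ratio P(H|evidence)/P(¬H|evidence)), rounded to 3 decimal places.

Posterior odds ≈ 0.112

Prior odds = 4/47 = 0.085106.
Likelihood ratio for E = 0.5/0.38 = 1.3158.
Posterior odds = prior odds × LR = 0.11198.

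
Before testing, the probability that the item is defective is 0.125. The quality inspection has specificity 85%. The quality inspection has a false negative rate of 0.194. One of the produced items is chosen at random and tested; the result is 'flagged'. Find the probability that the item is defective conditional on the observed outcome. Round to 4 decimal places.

P(H | E) ≈ 0.4343

Let H be the event that the item is defective. P(H) = 0.125, so P(¬H) = 0.875. With E the 'flagged' result, P(E|H) = 0.806 and P(E|¬H) = 0.15.
P(E) = 0.806·0.125 + 0.15·0.875 = 0.10075 + 0.13125 = 0.23200.
By Bayes' theorem, P(H|E) = 0.10075 / 0.23200 = 0.4343.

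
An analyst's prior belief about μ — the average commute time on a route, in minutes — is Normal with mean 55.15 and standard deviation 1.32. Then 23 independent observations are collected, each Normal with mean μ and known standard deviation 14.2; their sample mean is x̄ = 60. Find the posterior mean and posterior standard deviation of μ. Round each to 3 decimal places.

Posterior mean ≈ 55.954; posterior SD ≈ 1.206

Prior precision 1/τ₀² = 1/1.32² = 0.573921; data precision n/σ² = 23/14.2² = 0.114065.
Posterior precision = 0.573921 + 0.114065 = 0.687986, giving posterior SD = 1/√0.687986 = 1.206.
Posterior mean = (0.573921·55.15 + 0.114065·60) / 0.687986 = 55.954.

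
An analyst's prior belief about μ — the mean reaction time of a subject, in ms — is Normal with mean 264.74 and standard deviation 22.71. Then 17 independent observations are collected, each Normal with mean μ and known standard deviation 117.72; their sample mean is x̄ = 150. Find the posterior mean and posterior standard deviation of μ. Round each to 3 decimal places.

Posterior mean ≈ 220.277; posterior SD ≈ 17.773

Prior precision 1/τ₀² = 1/22.71² = 0.00193895; data precision n/σ² = 17/117.72² = 0.00122673.
Posterior precision = 0.00193895 + 0.00122673 = 0.00316567, giving posterior SD = 1/√0.00316567 = 17.773.
Posterior mean = (0.00193895·264.74 + 0.00122673·150) / 0.00316567 = 220.277.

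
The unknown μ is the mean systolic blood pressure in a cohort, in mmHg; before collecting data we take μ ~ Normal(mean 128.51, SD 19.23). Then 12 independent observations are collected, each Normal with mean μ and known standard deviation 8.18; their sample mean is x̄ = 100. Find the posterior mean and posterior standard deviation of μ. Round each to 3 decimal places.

Posterior mean ≈ 100.424; posterior SD ≈ 2.344

Prior precision 1/τ₀² = 1/19.23² = 0.00270422; data precision n/σ² = 12/8.18² = 0.179339.
Posterior precision = 0.00270422 + 0.179339 = 0.182043, giving posterior SD = 1/√0.182043 = 2.344.
Posterior mean = (0.00270422·128.51 + 0.179339·100) / 0.182043 = 100.424.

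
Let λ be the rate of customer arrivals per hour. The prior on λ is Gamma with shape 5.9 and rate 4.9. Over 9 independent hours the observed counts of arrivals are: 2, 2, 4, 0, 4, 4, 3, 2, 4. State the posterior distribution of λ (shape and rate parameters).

Total count ∑xᵢ = 25 over n = 9 hours.
Gamma is conjugate to the Poisson likelihood: posterior is Gamma(shape = 5.9+25 = 30.9, rate = 4.9+9 = 13.9).

Posterior: Gamma(shape=30.9, rate=13.9)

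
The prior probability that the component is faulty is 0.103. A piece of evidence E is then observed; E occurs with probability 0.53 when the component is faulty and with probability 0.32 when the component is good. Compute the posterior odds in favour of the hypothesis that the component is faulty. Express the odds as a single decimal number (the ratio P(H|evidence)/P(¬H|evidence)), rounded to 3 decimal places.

Prior odds = 0.103/(1−0.103) = 0.11483. In log-odds, ln(0.11483) = -2.1643.
Add log likelihood ratio: ln(1.6562) = 0.50456.
Posterior log-odds = -1.6598, so posterior odds = exp(-1.6598) = 0.19018.

Posterior odds ≈ 0.190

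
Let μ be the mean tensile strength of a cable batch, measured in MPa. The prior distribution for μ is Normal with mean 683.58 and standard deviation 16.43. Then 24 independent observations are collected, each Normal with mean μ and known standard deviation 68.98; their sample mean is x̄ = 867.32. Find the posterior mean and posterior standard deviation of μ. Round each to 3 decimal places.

With known σ, the Normal prior is conjugate. Weight on the data is w = (n/σ²)/(n/σ² + 1/τ₀²) = 0.00504388/(0.00504388+0.00370446) = 0.57655.
Posterior mean = w·x̄ + (1−w)·μ₀ = 0.57655·867.32 + 0.42345·683.58 = 789.516. Posterior variance = 1/(0.00504388+0.00370446) = 114.307, so SD = 10.691.

Posterior mean ≈ 789.516; posterior SD ≈ 10.691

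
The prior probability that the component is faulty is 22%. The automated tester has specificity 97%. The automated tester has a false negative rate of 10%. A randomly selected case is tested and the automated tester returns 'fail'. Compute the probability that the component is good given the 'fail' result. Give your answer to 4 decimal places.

P(¬H | E) ≈ 0.1057

Let H be the event that the component is faulty. P(H) = 0.22, so P(¬H) = 0.78. With E the 'fail' result, P(E|H) = 0.9 and P(E|¬H) = 0.03.
P(E) = 0.9·0.22 + 0.03·0.78 = 0.19800 + 0.023400 = 0.22140.
By Bayes' theorem, P(H|E) = 0.19800 / 0.22140 = 0.8943. Hence P(¬H|E) = 1 − 0.8943 = 0.1057.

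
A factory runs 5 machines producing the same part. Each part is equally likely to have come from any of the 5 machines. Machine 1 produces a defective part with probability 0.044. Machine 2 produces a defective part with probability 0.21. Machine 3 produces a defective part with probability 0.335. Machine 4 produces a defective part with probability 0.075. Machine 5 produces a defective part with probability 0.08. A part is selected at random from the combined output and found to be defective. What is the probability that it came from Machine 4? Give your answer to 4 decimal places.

Tabulate prior·likelihood by source: [1] prior 0.2, lik 0.044, product 0.008800; [2] prior 0.2, lik 0.21, product 0.04200; [3] prior 0.2, lik 0.335, product 0.06700; [4] prior 0.2, lik 0.075, product 0.01500; [5] prior 0.2, lik 0.08, product 0.01600.
Normalizing constant = 0.14880; the posterior for Machine 4 is its product over the sum, 0.01500/0.14880 = 0.1008.

Posterior probability ≈ 0.1008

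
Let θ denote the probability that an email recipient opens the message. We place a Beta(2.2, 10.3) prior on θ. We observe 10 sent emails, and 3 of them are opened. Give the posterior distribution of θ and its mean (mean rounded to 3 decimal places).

Posterior: Beta(5.2, 17.3); mean ≈ 0.231

The binomial likelihood is conjugate to the Beta prior: with 3 successes and 7 failures, the posterior is Beta(2.2+3, 10.3+7) = Beta(5.2, 17.3).
E[θ | data] = 5.2/(5.2+17.3) = 0.231.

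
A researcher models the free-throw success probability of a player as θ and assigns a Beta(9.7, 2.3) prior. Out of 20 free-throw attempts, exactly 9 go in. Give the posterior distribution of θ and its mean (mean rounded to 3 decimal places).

Posterior: Beta(18.7, 13.3); mean ≈ 0.584

Observing 9 successes and 11 failures updates Beta(9.7, 2.3) by adding the success and failure counts to the two shape parameters: α = 9.7+9 = 18.7, β = 2.3+11 = 13.3.
E[θ | data] = 18.7/(18.7+13.3) = 0.584.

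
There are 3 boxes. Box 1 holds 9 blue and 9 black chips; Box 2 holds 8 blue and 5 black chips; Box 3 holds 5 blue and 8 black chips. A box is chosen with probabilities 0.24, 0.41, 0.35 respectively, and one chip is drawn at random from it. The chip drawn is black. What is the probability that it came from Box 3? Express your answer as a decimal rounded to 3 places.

Posterior probability ≈ 0.437

Tabulate prior·likelihood by source: [1] prior 0.24, lik 0.5, product 0.1200; [2] prior 0.41, lik 0.3846, product 0.1577; [3] prior 0.35, lik 0.6154, product 0.2154.
Normalizing constant = 0.49308; the posterior for Box 3 is its product over the sum, 0.2154/0.49308 = 0.437.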